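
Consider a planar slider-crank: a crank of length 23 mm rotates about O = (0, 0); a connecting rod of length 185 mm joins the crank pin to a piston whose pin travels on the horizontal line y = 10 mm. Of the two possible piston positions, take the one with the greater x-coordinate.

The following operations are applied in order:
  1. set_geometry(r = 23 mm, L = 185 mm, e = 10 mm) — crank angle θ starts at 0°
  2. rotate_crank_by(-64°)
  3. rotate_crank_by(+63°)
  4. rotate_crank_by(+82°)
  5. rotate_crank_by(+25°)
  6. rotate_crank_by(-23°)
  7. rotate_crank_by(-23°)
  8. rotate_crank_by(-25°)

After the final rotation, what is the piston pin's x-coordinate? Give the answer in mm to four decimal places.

203.8130

set_geometry: r = 23 mm, L = 185 mm, e = 10 mm; θ ← 0°
rotate_crank_by(-64°): θ ← 0° -64° = -64°
rotate_crank_by(+63°): θ ← -64° +63° = -1°
rotate_crank_by(+82°): θ ← -1° +82° = 81°
rotate_crank_by(+25°): θ ← 81° +25° = 106°
rotate_crank_by(-23°): θ ← 106° -23° = 83°
rotate_crank_by(-23°): θ ← 83° -23° = 60°
rotate_crank_by(-25°): θ ← 60° -25° = 35°
crank pin P = (r cos θ, r sin θ) = (18.840497, 13.192258)
h = r sin θ − e = 13.192258 − 10 = 3.192258
x = r cos θ + √(L² − h²) = 18.840497 + √(34225.0 − 10.1905) = 18.840497 + 184.972456 = 203.812953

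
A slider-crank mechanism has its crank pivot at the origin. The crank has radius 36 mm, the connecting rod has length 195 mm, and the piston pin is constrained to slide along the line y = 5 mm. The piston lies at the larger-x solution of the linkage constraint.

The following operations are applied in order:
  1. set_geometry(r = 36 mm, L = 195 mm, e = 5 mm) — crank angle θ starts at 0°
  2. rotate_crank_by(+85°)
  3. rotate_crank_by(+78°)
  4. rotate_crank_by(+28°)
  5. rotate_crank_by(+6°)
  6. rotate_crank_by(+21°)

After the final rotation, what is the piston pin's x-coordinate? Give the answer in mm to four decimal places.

164.7304

set_geometry: r = 36 mm, L = 195 mm, e = 5 mm; θ ← 0°
rotate_crank_by(+85°): θ ← 0° +85° = 85°
rotate_crank_by(+78°): θ ← 85° +78° = 163°
rotate_crank_by(+28°): θ ← 163° +28° = 191°
rotate_crank_by(+6°): θ ← 191° +6° = 197°
rotate_crank_by(+21°): θ ← 197° +21° = 218°
crank pin P = (r cos θ, r sin θ) = (-28.368387, -22.163813)
h = r sin θ − e = -22.163813 − 5 = -27.163813
x = r cos θ + √(L² − h²) = -28.368387 + √(38025.0 − 737.8727) = -28.368387 + 193.098750 = 164.730363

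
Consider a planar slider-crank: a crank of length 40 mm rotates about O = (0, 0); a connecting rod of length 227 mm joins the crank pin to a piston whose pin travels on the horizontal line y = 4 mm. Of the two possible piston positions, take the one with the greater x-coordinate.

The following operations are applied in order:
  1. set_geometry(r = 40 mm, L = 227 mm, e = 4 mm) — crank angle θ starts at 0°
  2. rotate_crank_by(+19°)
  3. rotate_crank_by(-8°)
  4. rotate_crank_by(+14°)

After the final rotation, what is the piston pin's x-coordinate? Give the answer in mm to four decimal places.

262.8852

set_geometry: r = 40 mm, L = 227 mm, e = 4 mm; θ ← 0°
rotate_crank_by(+19°): θ ← 0° +19° = 19°
rotate_crank_by(-8°): θ ← 19° -8° = 11°
rotate_crank_by(+14°): θ ← 11° +14° = 25°
crank pin P = (r cos θ, r sin θ) = (36.252311, 16.904730)
h = r sin θ − e = 16.904730 − 4 = 12.904730
x = r cos θ + √(L² − h²) = 36.252311 + √(51529.0 − 166.5321) = 36.252311 + 226.632892 = 262.885204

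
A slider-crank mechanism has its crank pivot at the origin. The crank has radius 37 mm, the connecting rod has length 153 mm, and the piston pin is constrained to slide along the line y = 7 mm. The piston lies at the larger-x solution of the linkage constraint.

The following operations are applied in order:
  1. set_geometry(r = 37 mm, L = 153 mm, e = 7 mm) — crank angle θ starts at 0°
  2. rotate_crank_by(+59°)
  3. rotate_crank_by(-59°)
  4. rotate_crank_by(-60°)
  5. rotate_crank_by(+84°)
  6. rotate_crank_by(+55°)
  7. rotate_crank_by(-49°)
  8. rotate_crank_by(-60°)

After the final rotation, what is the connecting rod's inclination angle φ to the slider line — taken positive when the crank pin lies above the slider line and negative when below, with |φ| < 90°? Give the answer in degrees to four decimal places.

set_geometry: r = 37 mm, L = 153 mm, e = 7 mm; θ ← 0°
rotate_crank_by(+59°): θ ← 0° +59° = 59°
rotate_crank_by(-59°): θ ← 59° -59° = 0°
rotate_crank_by(-60°): θ ← 0° -60° = -60°
rotate_crank_by(+84°): θ ← -60° +84° = 24°
rotate_crank_by(+55°): θ ← 24° +55° = 79°
rotate_crank_by(-49°): θ ← 79° -49° = 30°
rotate_crank_by(-60°): θ ← 30° -60° = -30°
crank pin P = (r cos θ, r sin θ) = (32.042940, -18.500000)
h = r sin θ − e = -18.500000 − 7 = -25.500000
sin φ = h / L = -25.500000 / 153 = -0.16666667
φ = arcsin(-0.16666667) = -9.594068°

-9.5941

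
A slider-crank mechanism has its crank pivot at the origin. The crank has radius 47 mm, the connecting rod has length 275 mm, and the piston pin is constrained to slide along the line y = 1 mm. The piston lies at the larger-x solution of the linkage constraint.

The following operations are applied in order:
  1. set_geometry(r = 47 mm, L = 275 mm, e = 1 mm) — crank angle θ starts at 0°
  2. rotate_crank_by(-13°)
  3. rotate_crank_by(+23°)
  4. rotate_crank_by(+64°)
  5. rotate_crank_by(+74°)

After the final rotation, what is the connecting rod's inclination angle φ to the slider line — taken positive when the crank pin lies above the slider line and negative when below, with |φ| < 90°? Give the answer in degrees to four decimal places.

set_geometry: r = 47 mm, L = 275 mm, e = 1 mm; θ ← 0°
rotate_crank_by(-13°): θ ← 0° -13° = -13°
rotate_crank_by(+23°): θ ← -13° +23° = 10°
rotate_crank_by(+64°): θ ← 10° +64° = 74°
rotate_crank_by(+74°): θ ← 74° +74° = 148°
crank pin P = (r cos θ, r sin θ) = (-39.858261, 24.906205)
h = r sin θ − e = 24.906205 − 1 = 23.906205
sin φ = h / L = 23.906205 / 275 = 0.08693166
φ = arcsin(0.08693166) = 4.987112°

4.9871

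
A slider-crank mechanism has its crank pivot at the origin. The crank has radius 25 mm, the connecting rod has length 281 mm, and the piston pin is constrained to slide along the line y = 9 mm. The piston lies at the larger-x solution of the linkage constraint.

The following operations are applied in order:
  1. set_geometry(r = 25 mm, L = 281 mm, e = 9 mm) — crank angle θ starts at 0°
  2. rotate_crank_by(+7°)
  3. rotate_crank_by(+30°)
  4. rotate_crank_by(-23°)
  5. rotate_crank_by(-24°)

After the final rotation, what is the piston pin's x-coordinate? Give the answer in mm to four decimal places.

set_geometry: r = 25 mm, L = 281 mm, e = 9 mm; θ ← 0°
rotate_crank_by(+7°): θ ← 0° +7° = 7°
rotate_crank_by(+30°): θ ← 7° +30° = 37°
rotate_crank_by(-23°): θ ← 37° -23° = 14°
rotate_crank_by(-24°): θ ← 14° -24° = -10°
crank pin P = (r cos θ, r sin θ) = (24.620194, -4.341204)
h = r sin θ − e = -4.341204 − 9 = -13.341204
x = r cos θ + √(L² − h²) = 24.620194 + √(78961.0 − 177.9877) = 24.620194 + 280.683117 = 305.303311

305.3033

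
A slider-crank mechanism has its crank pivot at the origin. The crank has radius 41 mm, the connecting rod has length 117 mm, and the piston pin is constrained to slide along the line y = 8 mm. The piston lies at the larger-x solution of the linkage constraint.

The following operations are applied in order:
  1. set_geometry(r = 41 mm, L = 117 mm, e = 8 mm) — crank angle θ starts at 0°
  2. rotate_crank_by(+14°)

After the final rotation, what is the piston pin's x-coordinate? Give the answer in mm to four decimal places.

156.7664

set_geometry: r = 41 mm, L = 117 mm, e = 8 mm; θ ← 0°
rotate_crank_by(+14°): θ ← 0° +14° = 14°
crank pin P = (r cos θ, r sin θ) = (39.782125, 9.918798)
h = r sin θ − e = 9.918798 − 8 = 1.918798
x = r cos θ + √(L² − h²) = 39.782125 + √(13689.0 − 3.6818) = 39.782125 + 116.984265 = 156.766390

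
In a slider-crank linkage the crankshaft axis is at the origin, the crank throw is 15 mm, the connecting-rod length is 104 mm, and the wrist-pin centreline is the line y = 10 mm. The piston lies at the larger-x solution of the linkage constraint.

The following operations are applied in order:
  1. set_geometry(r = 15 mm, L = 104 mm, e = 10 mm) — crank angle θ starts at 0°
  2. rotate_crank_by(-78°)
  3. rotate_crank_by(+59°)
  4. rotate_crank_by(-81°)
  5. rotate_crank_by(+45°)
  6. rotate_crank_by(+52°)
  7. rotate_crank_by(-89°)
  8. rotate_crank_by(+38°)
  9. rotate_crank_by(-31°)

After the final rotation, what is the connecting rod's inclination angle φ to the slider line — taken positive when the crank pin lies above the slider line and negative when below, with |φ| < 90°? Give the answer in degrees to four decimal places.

set_geometry: r = 15 mm, L = 104 mm, e = 10 mm; θ ← 0°
rotate_crank_by(-78°): θ ← 0° -78° = -78°
rotate_crank_by(+59°): θ ← -78° +59° = -19°
rotate_crank_by(-81°): θ ← -19° -81° = -100°
rotate_crank_by(+45°): θ ← -100° +45° = -55°
rotate_crank_by(+52°): θ ← -55° +52° = -3°
rotate_crank_by(-89°): θ ← -3° -89° = -92°
rotate_crank_by(+38°): θ ← -92° +38° = -54°
rotate_crank_by(-31°): θ ← -54° -31° = -85°
crank pin P = (r cos θ, r sin θ) = (1.307336, -14.942920)
h = r sin θ − e = -14.942920 − 10 = -24.942920
sin φ = h / L = -24.942920 / 104 = -0.23983577
φ = arcsin(-0.23983577) = -13.876848°

-13.8768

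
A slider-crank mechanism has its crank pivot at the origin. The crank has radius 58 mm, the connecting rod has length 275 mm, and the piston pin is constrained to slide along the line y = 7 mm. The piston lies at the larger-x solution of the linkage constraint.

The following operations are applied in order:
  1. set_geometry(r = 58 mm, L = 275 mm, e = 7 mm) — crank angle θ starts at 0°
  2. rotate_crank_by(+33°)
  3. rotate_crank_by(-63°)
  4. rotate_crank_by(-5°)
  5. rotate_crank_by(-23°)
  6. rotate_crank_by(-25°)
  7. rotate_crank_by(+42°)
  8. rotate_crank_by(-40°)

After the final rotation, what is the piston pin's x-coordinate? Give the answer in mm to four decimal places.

276.4537

set_geometry: r = 58 mm, L = 275 mm, e = 7 mm; θ ← 0°
rotate_crank_by(+33°): θ ← 0° +33° = 33°
rotate_crank_by(-63°): θ ← 33° -63° = -30°
rotate_crank_by(-5°): θ ← -30° -5° = -35°
rotate_crank_by(-23°): θ ← -35° -23° = -58°
rotate_crank_by(-25°): θ ← -58° -25° = -83°
rotate_crank_by(+42°): θ ← -83° +42° = -41°
rotate_crank_by(-40°): θ ← -41° -40° = -81°
crank pin P = (r cos θ, r sin θ) = (9.073199, -57.285924)
h = r sin θ − e = -57.285924 − 7 = -64.285924
x = r cos θ + √(L² − h²) = 9.073199 + √(75625.0 − 4132.6800) = 9.073199 + 267.380478 = 276.453677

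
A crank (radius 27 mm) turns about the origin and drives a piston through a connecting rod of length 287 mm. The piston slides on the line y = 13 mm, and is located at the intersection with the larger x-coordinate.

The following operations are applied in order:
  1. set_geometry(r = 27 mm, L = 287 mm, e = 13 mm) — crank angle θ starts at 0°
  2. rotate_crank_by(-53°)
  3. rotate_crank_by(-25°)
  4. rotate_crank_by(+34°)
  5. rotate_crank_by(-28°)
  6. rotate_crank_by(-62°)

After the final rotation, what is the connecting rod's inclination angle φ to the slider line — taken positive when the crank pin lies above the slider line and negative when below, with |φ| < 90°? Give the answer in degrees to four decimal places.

-6.4865

set_geometry: r = 27 mm, L = 287 mm, e = 13 mm; θ ← 0°
rotate_crank_by(-53°): θ ← 0° -53° = -53°
rotate_crank_by(-25°): θ ← -53° -25° = -78°
rotate_crank_by(+34°): θ ← -78° +34° = -44°
rotate_crank_by(-28°): θ ← -44° -28° = -72°
rotate_crank_by(-62°): θ ← -72° -62° = -134°
crank pin P = (r cos θ, r sin θ) = (-18.755776, -19.422175)
h = r sin θ − e = -19.422175 − 13 = -32.422175
sin φ = h / L = -32.422175 / 287 = -0.11296925
φ = arcsin(-0.11296925) = -6.486508°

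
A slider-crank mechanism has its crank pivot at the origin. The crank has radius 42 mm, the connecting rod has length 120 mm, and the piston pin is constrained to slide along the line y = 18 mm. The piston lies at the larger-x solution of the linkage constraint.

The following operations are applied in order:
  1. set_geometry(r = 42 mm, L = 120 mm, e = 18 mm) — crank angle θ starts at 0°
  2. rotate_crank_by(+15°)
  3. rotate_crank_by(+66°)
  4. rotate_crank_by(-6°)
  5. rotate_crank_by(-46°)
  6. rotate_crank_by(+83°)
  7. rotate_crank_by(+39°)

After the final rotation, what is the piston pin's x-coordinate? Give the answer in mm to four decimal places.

set_geometry: r = 42 mm, L = 120 mm, e = 18 mm; θ ← 0°
rotate_crank_by(+15°): θ ← 0° +15° = 15°
rotate_crank_by(+66°): θ ← 15° +66° = 81°
rotate_crank_by(-6°): θ ← 81° -6° = 75°
rotate_crank_by(-46°): θ ← 75° -46° = 29°
rotate_crank_by(+83°): θ ← 29° +83° = 112°
rotate_crank_by(+39°): θ ← 112° +39° = 151°
crank pin P = (r cos θ, r sin θ) = (-36.734028, 20.362004)
h = r sin θ − e = 20.362004 − 18 = 2.362004
x = r cos θ + √(L² − h²) = -36.734028 + √(14400.0 − 5.5791) = -36.734028 + 119.976752 = 83.242724

83.2427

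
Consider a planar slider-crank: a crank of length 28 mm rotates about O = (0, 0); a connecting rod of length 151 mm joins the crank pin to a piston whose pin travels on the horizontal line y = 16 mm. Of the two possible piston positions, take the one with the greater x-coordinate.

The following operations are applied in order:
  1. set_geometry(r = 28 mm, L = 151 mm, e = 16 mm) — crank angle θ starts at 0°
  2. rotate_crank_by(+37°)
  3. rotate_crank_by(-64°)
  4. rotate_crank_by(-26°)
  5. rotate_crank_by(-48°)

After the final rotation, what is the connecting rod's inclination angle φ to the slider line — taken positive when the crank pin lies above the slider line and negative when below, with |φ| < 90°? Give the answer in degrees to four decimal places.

set_geometry: r = 28 mm, L = 151 mm, e = 16 mm; θ ← 0°
rotate_crank_by(+37°): θ ← 0° +37° = 37°
rotate_crank_by(-64°): θ ← 37° -64° = -27°
rotate_crank_by(-26°): θ ← -27° -26° = -53°
rotate_crank_by(-48°): θ ← -53° -48° = -101°
crank pin P = (r cos θ, r sin θ) = (-5.342652, -27.485561)
h = r sin θ − e = -27.485561 − 16 = -43.485561
sin φ = h / L = -43.485561 / 151 = -0.28798385
φ = arcsin(-0.28798385) = -16.737290°

-16.7373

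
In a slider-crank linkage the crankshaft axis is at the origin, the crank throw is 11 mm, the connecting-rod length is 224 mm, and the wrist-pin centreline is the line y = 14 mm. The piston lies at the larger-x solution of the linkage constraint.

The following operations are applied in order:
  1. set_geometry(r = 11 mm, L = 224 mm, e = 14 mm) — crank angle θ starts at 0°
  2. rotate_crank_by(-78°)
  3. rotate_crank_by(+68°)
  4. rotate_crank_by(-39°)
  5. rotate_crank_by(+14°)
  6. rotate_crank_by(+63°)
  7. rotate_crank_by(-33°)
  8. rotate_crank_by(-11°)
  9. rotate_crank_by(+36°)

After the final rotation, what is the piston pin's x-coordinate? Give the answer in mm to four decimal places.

234.1025

set_geometry: r = 11 mm, L = 224 mm, e = 14 mm; θ ← 0°
rotate_crank_by(-78°): θ ← 0° -78° = -78°
rotate_crank_by(+68°): θ ← -78° +68° = -10°
rotate_crank_by(-39°): θ ← -10° -39° = -49°
rotate_crank_by(+14°): θ ← -49° +14° = -35°
rotate_crank_by(+63°): θ ← -35° +63° = 28°
rotate_crank_by(-33°): θ ← 28° -33° = -5°
rotate_crank_by(-11°): θ ← -5° -11° = -16°
rotate_crank_by(+36°): θ ← -16° +36° = 20°
crank pin P = (r cos θ, r sin θ) = (10.336619, 3.762222)
h = r sin θ − e = 3.762222 − 14 = -10.237778
x = r cos θ + √(L² − h²) = 10.336619 + √(50176.0 − 104.8121) = 10.336619 + 223.765922 = 234.102541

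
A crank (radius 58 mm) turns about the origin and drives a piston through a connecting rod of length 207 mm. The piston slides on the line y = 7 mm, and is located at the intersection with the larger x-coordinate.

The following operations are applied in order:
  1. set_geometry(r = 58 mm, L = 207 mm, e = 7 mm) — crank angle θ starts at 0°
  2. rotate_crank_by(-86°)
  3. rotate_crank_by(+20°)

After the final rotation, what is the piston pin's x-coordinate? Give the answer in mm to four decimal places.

set_geometry: r = 58 mm, L = 207 mm, e = 7 mm; θ ← 0°
rotate_crank_by(-86°): θ ← 0° -86° = -86°
rotate_crank_by(+20°): θ ← -86° +20° = -66°
crank pin P = (r cos θ, r sin θ) = (23.590725, -52.985637)
h = r sin θ − e = -52.985637 − 7 = -59.985637
x = r cos θ + √(L² − h²) = 23.590725 + √(42849.0 − 3598.2766) = 23.590725 + 198.117953 = 221.708679

221.7087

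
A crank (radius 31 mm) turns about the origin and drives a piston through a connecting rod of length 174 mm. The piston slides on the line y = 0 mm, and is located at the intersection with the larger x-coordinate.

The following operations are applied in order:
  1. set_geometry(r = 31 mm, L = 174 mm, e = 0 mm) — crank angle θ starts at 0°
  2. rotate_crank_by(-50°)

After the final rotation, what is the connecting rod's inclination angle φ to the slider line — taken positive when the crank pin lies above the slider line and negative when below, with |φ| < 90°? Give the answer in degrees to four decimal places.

set_geometry: r = 31 mm, L = 174 mm, e = 0 mm; θ ← 0°
rotate_crank_by(-50°): θ ← 0° -50° = -50°
crank pin P = (r cos θ, r sin θ) = (19.926416, -23.747378)
h = r sin θ − e = -23.747378 − 0 = -23.747378
sin φ = h / L = -23.747378 / 174 = -0.13647918
φ = arcsin(-0.13647918) = -7.844163°

-7.8442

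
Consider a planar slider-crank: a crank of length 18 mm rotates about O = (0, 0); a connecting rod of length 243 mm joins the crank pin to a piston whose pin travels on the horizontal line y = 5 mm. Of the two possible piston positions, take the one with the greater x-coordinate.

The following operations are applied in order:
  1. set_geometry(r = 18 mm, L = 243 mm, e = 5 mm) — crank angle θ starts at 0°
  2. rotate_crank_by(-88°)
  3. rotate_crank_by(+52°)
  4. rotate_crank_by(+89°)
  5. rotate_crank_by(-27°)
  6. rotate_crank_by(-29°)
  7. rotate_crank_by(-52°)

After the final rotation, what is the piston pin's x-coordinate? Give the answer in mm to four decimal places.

set_geometry: r = 18 mm, L = 243 mm, e = 5 mm; θ ← 0°
rotate_crank_by(-88°): θ ← 0° -88° = -88°
rotate_crank_by(+52°): θ ← -88° +52° = -36°
rotate_crank_by(+89°): θ ← -36° +89° = 53°
rotate_crank_by(-27°): θ ← 53° -27° = 26°
rotate_crank_by(-29°): θ ← 26° -29° = -3°
rotate_crank_by(-52°): θ ← -3° -52° = -55°
crank pin P = (r cos θ, r sin θ) = (10.324376, -14.744737)
h = r sin θ − e = -14.744737 − 5 = -19.744737
x = r cos θ + √(L² − h²) = 10.324376 + √(59049.0 − 389.8546) = 10.324376 + 242.196502 = 252.520877

252.5209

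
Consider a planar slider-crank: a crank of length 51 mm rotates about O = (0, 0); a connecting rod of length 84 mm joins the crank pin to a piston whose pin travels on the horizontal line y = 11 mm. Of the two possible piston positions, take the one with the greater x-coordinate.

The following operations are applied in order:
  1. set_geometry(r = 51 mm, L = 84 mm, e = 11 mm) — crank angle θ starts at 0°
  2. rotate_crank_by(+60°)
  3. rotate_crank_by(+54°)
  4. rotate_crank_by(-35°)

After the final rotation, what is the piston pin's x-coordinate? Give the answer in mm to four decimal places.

set_geometry: r = 51 mm, L = 84 mm, e = 11 mm; θ ← 0°
rotate_crank_by(+60°): θ ← 0° +60° = 60°
rotate_crank_by(+54°): θ ← 60° +54° = 114°
rotate_crank_by(-35°): θ ← 114° -35° = 79°
crank pin P = (r cos θ, r sin θ) = (9.731259, 50.062986)
h = r sin θ − e = 50.062986 − 11 = 39.062986
x = r cos θ + √(L² − h²) = 9.731259 + √(7056.0 − 1525.9169) = 9.731259 + 74.364528 = 84.095787

84.0958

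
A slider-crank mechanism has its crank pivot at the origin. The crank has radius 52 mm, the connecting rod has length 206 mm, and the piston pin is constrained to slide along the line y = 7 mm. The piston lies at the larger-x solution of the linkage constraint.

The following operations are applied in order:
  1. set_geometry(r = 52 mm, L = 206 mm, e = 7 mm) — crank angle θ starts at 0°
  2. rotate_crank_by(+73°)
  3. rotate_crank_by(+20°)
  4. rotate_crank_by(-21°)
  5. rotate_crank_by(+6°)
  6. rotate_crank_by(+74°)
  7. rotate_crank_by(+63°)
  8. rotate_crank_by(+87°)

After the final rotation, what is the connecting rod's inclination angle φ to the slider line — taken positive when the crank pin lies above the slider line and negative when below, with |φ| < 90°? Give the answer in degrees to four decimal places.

set_geometry: r = 52 mm, L = 206 mm, e = 7 mm; θ ← 0°
rotate_crank_by(+73°): θ ← 0° +73° = 73°
rotate_crank_by(+20°): θ ← 73° +20° = 93°
rotate_crank_by(-21°): θ ← 93° -21° = 72°
rotate_crank_by(+6°): θ ← 72° +6° = 78°
rotate_crank_by(+74°): θ ← 78° +74° = 152°
rotate_crank_by(+63°): θ ← 152° +63° = 215°
rotate_crank_by(+87°): θ ← 215° +87° = 302°
crank pin P = (r cos θ, r sin θ) = (27.555802, -44.098501)
h = r sin θ − e = -44.098501 − 7 = -51.098501
sin φ = h / L = -51.098501 / 206 = -0.24805098
φ = arcsin(-0.24805098) = -14.362209°

-14.3622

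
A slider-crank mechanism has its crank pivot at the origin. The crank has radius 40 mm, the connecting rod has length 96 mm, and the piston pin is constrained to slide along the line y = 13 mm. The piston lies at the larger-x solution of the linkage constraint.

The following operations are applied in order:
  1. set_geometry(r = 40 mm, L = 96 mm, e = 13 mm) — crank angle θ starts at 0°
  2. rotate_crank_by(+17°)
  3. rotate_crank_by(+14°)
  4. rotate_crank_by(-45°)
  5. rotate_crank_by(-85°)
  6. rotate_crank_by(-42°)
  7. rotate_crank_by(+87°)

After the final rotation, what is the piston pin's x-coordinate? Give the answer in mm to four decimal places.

108.1188

set_geometry: r = 40 mm, L = 96 mm, e = 13 mm; θ ← 0°
rotate_crank_by(+17°): θ ← 0° +17° = 17°
rotate_crank_by(+14°): θ ← 17° +14° = 31°
rotate_crank_by(-45°): θ ← 31° -45° = -14°
rotate_crank_by(-85°): θ ← -14° -85° = -99°
rotate_crank_by(-42°): θ ← -99° -42° = -141°
rotate_crank_by(+87°): θ ← -141° +87° = -54°
crank pin P = (r cos θ, r sin θ) = (23.511410, -32.360680)
h = r sin θ − e = -32.360680 − 13 = -45.360680
x = r cos θ + √(L² − h²) = 23.511410 + √(9216.0 − 2057.5913) = 23.511410 + 84.607380 = 108.118790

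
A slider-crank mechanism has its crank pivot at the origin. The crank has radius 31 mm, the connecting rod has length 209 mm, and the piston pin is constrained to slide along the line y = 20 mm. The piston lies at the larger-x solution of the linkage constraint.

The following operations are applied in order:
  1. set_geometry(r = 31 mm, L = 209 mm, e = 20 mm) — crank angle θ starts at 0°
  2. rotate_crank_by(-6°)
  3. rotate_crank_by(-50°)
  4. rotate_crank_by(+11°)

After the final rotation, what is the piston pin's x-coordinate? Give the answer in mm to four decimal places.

226.6731

set_geometry: r = 31 mm, L = 209 mm, e = 20 mm; θ ← 0°
rotate_crank_by(-6°): θ ← 0° -6° = -6°
rotate_crank_by(-50°): θ ← -6° -50° = -56°
rotate_crank_by(+11°): θ ← -56° +11° = -45°
crank pin P = (r cos θ, r sin θ) = (21.920310, -21.920310)
h = r sin θ − e = -21.920310 − 20 = -41.920310
x = r cos θ + √(L² − h²) = 21.920310 + √(43681.0 − 1757.3124) = 21.920310 + 204.752747 = 226.673058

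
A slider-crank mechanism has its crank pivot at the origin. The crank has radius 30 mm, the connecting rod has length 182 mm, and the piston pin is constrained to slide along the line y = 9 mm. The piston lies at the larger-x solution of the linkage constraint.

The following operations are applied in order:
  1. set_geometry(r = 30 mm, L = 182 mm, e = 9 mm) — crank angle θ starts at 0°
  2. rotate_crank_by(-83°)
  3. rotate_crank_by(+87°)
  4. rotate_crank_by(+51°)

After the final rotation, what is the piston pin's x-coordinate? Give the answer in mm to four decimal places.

198.5397

set_geometry: r = 30 mm, L = 182 mm, e = 9 mm; θ ← 0°
rotate_crank_by(-83°): θ ← 0° -83° = -83°
rotate_crank_by(+87°): θ ← -83° +87° = 4°
rotate_crank_by(+51°): θ ← 4° +51° = 55°
crank pin P = (r cos θ, r sin θ) = (17.207293, 24.574561)
h = r sin θ − e = 24.574561 − 9 = 15.574561
x = r cos θ + √(L² − h²) = 17.207293 + √(33124.0 − 242.5670) = 17.207293 + 181.332383 = 198.539676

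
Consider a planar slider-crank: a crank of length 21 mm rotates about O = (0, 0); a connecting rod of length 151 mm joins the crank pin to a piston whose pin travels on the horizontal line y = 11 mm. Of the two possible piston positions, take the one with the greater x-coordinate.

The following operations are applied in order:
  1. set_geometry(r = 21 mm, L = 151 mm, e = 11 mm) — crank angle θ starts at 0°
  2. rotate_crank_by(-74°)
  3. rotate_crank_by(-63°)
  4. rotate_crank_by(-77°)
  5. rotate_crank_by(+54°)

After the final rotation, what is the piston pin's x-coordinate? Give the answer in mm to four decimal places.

set_geometry: r = 21 mm, L = 151 mm, e = 11 mm; θ ← 0°
rotate_crank_by(-74°): θ ← 0° -74° = -74°
rotate_crank_by(-63°): θ ← -74° -63° = -137°
rotate_crank_by(-77°): θ ← -137° -77° = -214°
rotate_crank_by(+54°): θ ← -214° +54° = -160°
crank pin P = (r cos θ, r sin θ) = (-19.733545, -7.182423)
h = r sin θ − e = -7.182423 − 11 = -18.182423
x = r cos θ + √(L² − h²) = -19.733545 + √(22801.0 − 330.6005) = -19.733545 + 149.901299 = 130.167754

130.1678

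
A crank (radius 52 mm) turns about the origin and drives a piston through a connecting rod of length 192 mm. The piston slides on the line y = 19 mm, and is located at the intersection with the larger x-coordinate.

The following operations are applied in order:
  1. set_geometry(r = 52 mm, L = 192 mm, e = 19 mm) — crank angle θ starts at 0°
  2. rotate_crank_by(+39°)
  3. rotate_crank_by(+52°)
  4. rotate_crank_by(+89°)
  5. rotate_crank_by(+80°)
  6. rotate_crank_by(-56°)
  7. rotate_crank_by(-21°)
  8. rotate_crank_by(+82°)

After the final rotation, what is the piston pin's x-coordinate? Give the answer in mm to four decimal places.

173.9366

set_geometry: r = 52 mm, L = 192 mm, e = 19 mm; θ ← 0°
rotate_crank_by(+39°): θ ← 0° +39° = 39°
rotate_crank_by(+52°): θ ← 39° +52° = 91°
rotate_crank_by(+89°): θ ← 91° +89° = 180°
rotate_crank_by(+80°): θ ← 180° +80° = 260°
rotate_crank_by(-56°): θ ← 260° -56° = 204°
rotate_crank_by(-21°): θ ← 204° -21° = 183°
rotate_crank_by(+82°): θ ← 183° +82° = 265°
crank pin P = (r cos θ, r sin θ) = (-4.532099, -51.802124)
h = r sin θ − e = -51.802124 − 19 = -70.802124
x = r cos θ + √(L² − h²) = -4.532099 + √(36864.0 − 5012.9408) = -4.532099 + 178.468650 = 173.936552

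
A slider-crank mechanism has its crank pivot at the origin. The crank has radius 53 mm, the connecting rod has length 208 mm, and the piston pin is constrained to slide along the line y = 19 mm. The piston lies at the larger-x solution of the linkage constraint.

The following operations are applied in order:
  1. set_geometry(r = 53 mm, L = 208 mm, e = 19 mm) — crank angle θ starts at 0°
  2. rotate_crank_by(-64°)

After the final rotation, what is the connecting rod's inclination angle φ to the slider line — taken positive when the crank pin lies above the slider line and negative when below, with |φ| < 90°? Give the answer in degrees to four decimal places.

-18.6850

set_geometry: r = 53 mm, L = 208 mm, e = 19 mm; θ ← 0°
rotate_crank_by(-64°): θ ← 0° -64° = -64°
crank pin P = (r cos θ, r sin θ) = (23.233671, -47.636084)
h = r sin θ − e = -47.636084 − 19 = -66.636084
sin φ = h / L = -66.636084 / 208 = -0.32036579
φ = arcsin(-0.32036579) = -18.685048°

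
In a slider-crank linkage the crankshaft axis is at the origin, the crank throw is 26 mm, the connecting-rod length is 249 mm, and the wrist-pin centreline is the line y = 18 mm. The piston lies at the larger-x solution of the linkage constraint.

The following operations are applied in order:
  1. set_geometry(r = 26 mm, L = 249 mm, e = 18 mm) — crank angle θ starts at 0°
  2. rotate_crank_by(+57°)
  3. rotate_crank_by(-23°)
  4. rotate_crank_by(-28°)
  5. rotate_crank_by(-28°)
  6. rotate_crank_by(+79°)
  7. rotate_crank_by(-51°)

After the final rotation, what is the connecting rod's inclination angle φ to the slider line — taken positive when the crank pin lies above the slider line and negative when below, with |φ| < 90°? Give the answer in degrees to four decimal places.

set_geometry: r = 26 mm, L = 249 mm, e = 18 mm; θ ← 0°
rotate_crank_by(+57°): θ ← 0° +57° = 57°
rotate_crank_by(-23°): θ ← 57° -23° = 34°
rotate_crank_by(-28°): θ ← 34° -28° = 6°
rotate_crank_by(-28°): θ ← 6° -28° = -22°
rotate_crank_by(+79°): θ ← -22° +79° = 57°
rotate_crank_by(-51°): θ ← 57° -51° = 6°
crank pin P = (r cos θ, r sin θ) = (25.857569, 2.717740)
h = r sin θ − e = 2.717740 − 18 = -15.282260
sin φ = h / L = -15.282260 / 249 = -0.06137454
φ = arcsin(-0.06137454) = -3.518713°

-3.5187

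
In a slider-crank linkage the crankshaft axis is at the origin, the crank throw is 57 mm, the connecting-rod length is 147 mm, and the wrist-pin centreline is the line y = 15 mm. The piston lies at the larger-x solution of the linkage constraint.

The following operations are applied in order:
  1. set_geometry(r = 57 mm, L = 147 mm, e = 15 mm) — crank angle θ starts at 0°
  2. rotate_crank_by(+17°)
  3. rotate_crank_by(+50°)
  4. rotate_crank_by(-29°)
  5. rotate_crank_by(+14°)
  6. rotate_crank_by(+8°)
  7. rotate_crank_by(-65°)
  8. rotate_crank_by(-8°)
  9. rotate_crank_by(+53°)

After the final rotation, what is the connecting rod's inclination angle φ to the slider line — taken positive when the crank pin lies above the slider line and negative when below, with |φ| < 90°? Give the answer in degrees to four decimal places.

8.4649

set_geometry: r = 57 mm, L = 147 mm, e = 15 mm; θ ← 0°
rotate_crank_by(+17°): θ ← 0° +17° = 17°
rotate_crank_by(+50°): θ ← 17° +50° = 67°
rotate_crank_by(-29°): θ ← 67° -29° = 38°
rotate_crank_by(+14°): θ ← 38° +14° = 52°
rotate_crank_by(+8°): θ ← 52° +8° = 60°
rotate_crank_by(-65°): θ ← 60° -65° = -5°
rotate_crank_by(-8°): θ ← -5° -8° = -13°
rotate_crank_by(+53°): θ ← -13° +53° = 40°
crank pin P = (r cos θ, r sin θ) = (43.664533, 36.638894)
h = r sin θ − e = 36.638894 − 15 = 21.638894
sin φ = h / L = 21.638894 / 147 = 0.14720336
φ = arcsin(0.14720336) = 8.464892°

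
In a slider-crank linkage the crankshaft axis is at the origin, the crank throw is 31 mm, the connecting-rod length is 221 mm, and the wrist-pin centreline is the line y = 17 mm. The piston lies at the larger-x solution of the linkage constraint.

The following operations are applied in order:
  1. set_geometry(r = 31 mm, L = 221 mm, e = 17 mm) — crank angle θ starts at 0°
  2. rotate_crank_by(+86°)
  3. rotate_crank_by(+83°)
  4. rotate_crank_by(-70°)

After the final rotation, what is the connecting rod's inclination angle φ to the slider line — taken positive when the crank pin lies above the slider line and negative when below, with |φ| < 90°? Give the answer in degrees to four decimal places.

3.5329

set_geometry: r = 31 mm, L = 221 mm, e = 17 mm; θ ← 0°
rotate_crank_by(+86°): θ ← 0° +86° = 86°
rotate_crank_by(+83°): θ ← 86° +83° = 169°
rotate_crank_by(-70°): θ ← 169° -70° = 99°
crank pin P = (r cos θ, r sin θ) = (-4.849468, 30.618339)
h = r sin θ − e = 30.618339 − 17 = 13.618339
sin φ = h / L = 13.618339 / 221 = 0.06162144
φ = arcsin(0.06162144) = 3.532887°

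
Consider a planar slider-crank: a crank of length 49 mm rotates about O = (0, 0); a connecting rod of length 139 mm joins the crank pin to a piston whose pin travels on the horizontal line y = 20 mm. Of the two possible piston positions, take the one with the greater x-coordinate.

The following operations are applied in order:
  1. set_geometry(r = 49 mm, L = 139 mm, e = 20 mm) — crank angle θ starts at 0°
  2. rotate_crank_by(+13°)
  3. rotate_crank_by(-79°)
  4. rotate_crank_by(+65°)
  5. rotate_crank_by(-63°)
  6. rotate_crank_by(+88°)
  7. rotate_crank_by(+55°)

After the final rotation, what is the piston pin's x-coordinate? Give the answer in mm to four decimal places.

145.4797

set_geometry: r = 49 mm, L = 139 mm, e = 20 mm; θ ← 0°
rotate_crank_by(+13°): θ ← 0° +13° = 13°
rotate_crank_by(-79°): θ ← 13° -79° = -66°
rotate_crank_by(+65°): θ ← -66° +65° = -1°
rotate_crank_by(-63°): θ ← -1° -63° = -64°
rotate_crank_by(+88°): θ ← -64° +88° = 24°
rotate_crank_by(+55°): θ ← 24° +55° = 79°
crank pin P = (r cos θ, r sin θ) = (9.349641, 48.099732)
h = r sin θ − e = 48.099732 − 20 = 28.099732
x = r cos θ + √(L² − h²) = 9.349641 + √(19321.0 − 789.5949) = 9.349641 + 136.130103 = 145.479744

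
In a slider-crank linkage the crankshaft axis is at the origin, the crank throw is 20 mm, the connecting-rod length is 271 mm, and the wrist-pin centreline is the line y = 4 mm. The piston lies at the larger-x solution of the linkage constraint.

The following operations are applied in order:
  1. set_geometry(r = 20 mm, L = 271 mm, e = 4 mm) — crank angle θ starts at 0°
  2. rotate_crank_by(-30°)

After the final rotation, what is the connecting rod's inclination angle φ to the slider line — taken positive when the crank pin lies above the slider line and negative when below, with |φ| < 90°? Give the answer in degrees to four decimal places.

-2.9612

set_geometry: r = 20 mm, L = 271 mm, e = 4 mm; θ ← 0°
rotate_crank_by(-30°): θ ← 0° -30° = -30°
crank pin P = (r cos θ, r sin θ) = (17.320508, -10.000000)
h = r sin θ − e = -10.000000 − 4 = -14.000000
sin φ = h / L = -14.000000 / 271 = -0.05166052
φ = arcsin(-0.05166052) = -2.961248°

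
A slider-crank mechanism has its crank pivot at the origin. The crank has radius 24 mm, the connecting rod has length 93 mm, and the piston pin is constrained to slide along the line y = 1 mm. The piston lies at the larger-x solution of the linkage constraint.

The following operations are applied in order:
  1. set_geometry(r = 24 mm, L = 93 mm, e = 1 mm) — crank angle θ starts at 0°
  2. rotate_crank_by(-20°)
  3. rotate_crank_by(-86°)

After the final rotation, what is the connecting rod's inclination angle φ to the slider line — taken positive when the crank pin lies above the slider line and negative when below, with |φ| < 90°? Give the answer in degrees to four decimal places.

-15.0001

set_geometry: r = 24 mm, L = 93 mm, e = 1 mm; θ ← 0°
rotate_crank_by(-20°): θ ← 0° -20° = -20°
rotate_crank_by(-86°): θ ← -20° -86° = -106°
crank pin P = (r cos θ, r sin θ) = (-6.615297, -23.070281)
h = r sin θ − e = -23.070281 − 1 = -24.070281
sin φ = h / L = -24.070281 / 93 = -0.25882022
φ = arcsin(-0.25882022) = -15.000070°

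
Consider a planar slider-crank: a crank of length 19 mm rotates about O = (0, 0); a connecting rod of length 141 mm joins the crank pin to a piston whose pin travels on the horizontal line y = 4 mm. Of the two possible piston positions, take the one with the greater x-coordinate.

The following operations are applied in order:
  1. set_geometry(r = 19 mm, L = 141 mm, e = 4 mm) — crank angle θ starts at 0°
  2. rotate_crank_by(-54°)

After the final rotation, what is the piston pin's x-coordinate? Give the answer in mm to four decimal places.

set_geometry: r = 19 mm, L = 141 mm, e = 4 mm; θ ← 0°
rotate_crank_by(-54°): θ ← 0° -54° = -54°
crank pin P = (r cos θ, r sin θ) = (11.167920, -15.371323)
h = r sin θ − e = -15.371323 − 4 = -19.371323
x = r cos θ + √(L² − h²) = 11.167920 + √(19881.0 − 375.2482) = 11.167920 + 139.662994 = 150.830914

150.8309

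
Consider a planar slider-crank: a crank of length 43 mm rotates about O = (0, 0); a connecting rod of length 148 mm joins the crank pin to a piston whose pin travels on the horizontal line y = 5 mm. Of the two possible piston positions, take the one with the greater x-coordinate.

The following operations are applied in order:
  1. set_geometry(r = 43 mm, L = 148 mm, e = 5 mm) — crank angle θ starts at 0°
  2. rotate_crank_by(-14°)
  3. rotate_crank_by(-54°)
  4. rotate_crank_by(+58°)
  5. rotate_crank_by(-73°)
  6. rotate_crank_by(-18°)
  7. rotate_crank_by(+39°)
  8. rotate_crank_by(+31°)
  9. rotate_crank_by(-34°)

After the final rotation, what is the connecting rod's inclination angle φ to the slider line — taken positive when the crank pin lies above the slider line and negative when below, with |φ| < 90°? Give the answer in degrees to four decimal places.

set_geometry: r = 43 mm, L = 148 mm, e = 5 mm; θ ← 0°
rotate_crank_by(-14°): θ ← 0° -14° = -14°
rotate_crank_by(-54°): θ ← -14° -54° = -68°
rotate_crank_by(+58°): θ ← -68° +58° = -10°
rotate_crank_by(-73°): θ ← -10° -73° = -83°
rotate_crank_by(-18°): θ ← -83° -18° = -101°
rotate_crank_by(+39°): θ ← -101° +39° = -62°
rotate_crank_by(+31°): θ ← -62° +31° = -31°
rotate_crank_by(-34°): θ ← -31° -34° = -65°
crank pin P = (r cos θ, r sin θ) = (18.172585, -38.971235)
h = r sin θ − e = -38.971235 − 5 = -43.971235
sin φ = h / L = -43.971235 / 148 = -0.29710294
φ = arcsin(-0.29710294) = -17.283682°

-17.2837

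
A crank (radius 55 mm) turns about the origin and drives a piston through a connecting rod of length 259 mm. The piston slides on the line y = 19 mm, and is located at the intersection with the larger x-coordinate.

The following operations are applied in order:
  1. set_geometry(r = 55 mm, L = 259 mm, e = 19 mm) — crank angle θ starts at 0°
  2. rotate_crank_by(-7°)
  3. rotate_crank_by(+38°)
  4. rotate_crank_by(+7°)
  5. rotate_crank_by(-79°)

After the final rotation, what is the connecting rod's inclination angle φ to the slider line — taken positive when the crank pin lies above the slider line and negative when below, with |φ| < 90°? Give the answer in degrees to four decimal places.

-12.2793

set_geometry: r = 55 mm, L = 259 mm, e = 19 mm; θ ← 0°
rotate_crank_by(-7°): θ ← 0° -7° = -7°
rotate_crank_by(+38°): θ ← -7° +38° = 31°
rotate_crank_by(+7°): θ ← 31° +7° = 38°
rotate_crank_by(-79°): θ ← 38° -79° = -41°
crank pin P = (r cos θ, r sin θ) = (41.509027, -36.083247)
h = r sin θ − e = -36.083247 − 19 = -55.083247
sin φ = h / L = -55.083247 / 259 = -0.21267663
φ = arcsin(-0.21267663) = -12.279256°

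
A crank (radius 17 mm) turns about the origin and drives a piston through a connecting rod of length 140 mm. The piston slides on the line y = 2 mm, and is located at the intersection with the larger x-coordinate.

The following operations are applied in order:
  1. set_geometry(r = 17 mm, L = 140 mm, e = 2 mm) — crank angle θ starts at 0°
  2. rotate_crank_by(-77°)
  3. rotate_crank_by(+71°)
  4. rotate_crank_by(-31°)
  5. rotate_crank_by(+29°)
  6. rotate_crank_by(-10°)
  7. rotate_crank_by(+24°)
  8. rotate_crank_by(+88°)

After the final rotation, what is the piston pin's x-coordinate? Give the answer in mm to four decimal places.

138.0127

set_geometry: r = 17 mm, L = 140 mm, e = 2 mm; θ ← 0°
rotate_crank_by(-77°): θ ← 0° -77° = -77°
rotate_crank_by(+71°): θ ← -77° +71° = -6°
rotate_crank_by(-31°): θ ← -6° -31° = -37°
rotate_crank_by(+29°): θ ← -37° +29° = -8°
rotate_crank_by(-10°): θ ← -8° -10° = -18°
rotate_crank_by(+24°): θ ← -18° +24° = 6°
rotate_crank_by(+88°): θ ← 6° +88° = 94°
crank pin P = (r cos θ, r sin θ) = (-1.185860, 16.958589)
h = r sin θ − e = 16.958589 − 2 = 14.958589
x = r cos θ + √(L² − h²) = -1.185860 + √(19600.0 − 223.7594) = -1.185860 + 139.198565 = 138.012705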